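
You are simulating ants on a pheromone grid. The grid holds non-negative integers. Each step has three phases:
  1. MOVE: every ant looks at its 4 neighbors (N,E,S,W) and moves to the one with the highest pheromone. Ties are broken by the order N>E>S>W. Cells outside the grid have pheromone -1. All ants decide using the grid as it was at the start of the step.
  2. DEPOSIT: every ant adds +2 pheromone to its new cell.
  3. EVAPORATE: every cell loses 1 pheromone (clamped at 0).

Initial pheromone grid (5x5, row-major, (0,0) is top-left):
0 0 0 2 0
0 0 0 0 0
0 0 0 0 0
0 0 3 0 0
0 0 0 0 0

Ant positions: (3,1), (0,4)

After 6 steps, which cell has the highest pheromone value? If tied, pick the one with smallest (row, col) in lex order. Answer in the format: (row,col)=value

Step 1: ant0:(3,1)->E->(3,2) | ant1:(0,4)->W->(0,3)
  grid max=4 at (3,2)
Step 2: ant0:(3,2)->N->(2,2) | ant1:(0,3)->E->(0,4)
  grid max=3 at (3,2)
Step 3: ant0:(2,2)->S->(3,2) | ant1:(0,4)->W->(0,3)
  grid max=4 at (3,2)
Step 4: ant0:(3,2)->N->(2,2) | ant1:(0,3)->E->(0,4)
  grid max=3 at (3,2)
Step 5: ant0:(2,2)->S->(3,2) | ant1:(0,4)->W->(0,3)
  grid max=4 at (3,2)
Step 6: ant0:(3,2)->N->(2,2) | ant1:(0,3)->E->(0,4)
  grid max=3 at (3,2)
Final grid:
  0 0 0 2 1
  0 0 0 0 0
  0 0 1 0 0
  0 0 3 0 0
  0 0 0 0 0
Max pheromone 3 at (3,2)

Answer: (3,2)=3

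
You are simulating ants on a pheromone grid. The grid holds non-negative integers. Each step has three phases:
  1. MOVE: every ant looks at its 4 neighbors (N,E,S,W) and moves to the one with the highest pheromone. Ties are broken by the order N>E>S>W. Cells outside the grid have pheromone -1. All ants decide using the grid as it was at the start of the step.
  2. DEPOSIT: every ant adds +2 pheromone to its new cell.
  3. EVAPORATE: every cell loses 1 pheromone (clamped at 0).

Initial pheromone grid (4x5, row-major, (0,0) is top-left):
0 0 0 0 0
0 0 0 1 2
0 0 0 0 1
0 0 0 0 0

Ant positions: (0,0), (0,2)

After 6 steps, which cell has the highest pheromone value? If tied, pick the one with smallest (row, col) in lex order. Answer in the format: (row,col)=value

Step 1: ant0:(0,0)->E->(0,1) | ant1:(0,2)->E->(0,3)
  grid max=1 at (0,1)
Step 2: ant0:(0,1)->E->(0,2) | ant1:(0,3)->E->(0,4)
  grid max=1 at (0,2)
Step 3: ant0:(0,2)->E->(0,3) | ant1:(0,4)->S->(1,4)
  grid max=1 at (0,3)
Step 4: ant0:(0,3)->E->(0,4) | ant1:(1,4)->N->(0,4)
  grid max=3 at (0,4)
Step 5: ant0:(0,4)->S->(1,4) | ant1:(0,4)->S->(1,4)
  grid max=3 at (1,4)
Step 6: ant0:(1,4)->N->(0,4) | ant1:(1,4)->N->(0,4)
  grid max=5 at (0,4)
Final grid:
  0 0 0 0 5
  0 0 0 0 2
  0 0 0 0 0
  0 0 0 0 0
Max pheromone 5 at (0,4)

Answer: (0,4)=5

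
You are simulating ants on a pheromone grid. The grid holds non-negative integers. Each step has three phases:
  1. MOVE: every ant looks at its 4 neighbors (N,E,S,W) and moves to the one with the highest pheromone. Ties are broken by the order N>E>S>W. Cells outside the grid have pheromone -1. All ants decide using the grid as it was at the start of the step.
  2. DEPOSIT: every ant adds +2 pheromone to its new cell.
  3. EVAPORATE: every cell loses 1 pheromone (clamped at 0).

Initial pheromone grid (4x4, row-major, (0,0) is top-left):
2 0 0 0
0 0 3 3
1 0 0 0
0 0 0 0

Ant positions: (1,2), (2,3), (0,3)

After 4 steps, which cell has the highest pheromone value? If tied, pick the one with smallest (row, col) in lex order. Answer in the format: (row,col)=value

Step 1: ant0:(1,2)->E->(1,3) | ant1:(2,3)->N->(1,3) | ant2:(0,3)->S->(1,3)
  grid max=8 at (1,3)
Step 2: ant0:(1,3)->W->(1,2) | ant1:(1,3)->W->(1,2) | ant2:(1,3)->W->(1,2)
  grid max=7 at (1,2)
Step 3: ant0:(1,2)->E->(1,3) | ant1:(1,2)->E->(1,3) | ant2:(1,2)->E->(1,3)
  grid max=12 at (1,3)
Step 4: ant0:(1,3)->W->(1,2) | ant1:(1,3)->W->(1,2) | ant2:(1,3)->W->(1,2)
  grid max=11 at (1,2)
Final grid:
  0 0 0 0
  0 0 11 11
  0 0 0 0
  0 0 0 0
Max pheromone 11 at (1,2)

Answer: (1,2)=11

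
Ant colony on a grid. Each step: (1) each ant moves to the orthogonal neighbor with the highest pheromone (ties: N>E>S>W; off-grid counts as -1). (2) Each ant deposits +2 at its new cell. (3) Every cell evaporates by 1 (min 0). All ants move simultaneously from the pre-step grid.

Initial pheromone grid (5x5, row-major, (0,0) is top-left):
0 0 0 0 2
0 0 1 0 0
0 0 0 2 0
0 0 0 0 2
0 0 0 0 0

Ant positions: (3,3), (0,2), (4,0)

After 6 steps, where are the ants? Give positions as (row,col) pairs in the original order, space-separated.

Step 1: ant0:(3,3)->N->(2,3) | ant1:(0,2)->S->(1,2) | ant2:(4,0)->N->(3,0)
  grid max=3 at (2,3)
Step 2: ant0:(2,3)->N->(1,3) | ant1:(1,2)->N->(0,2) | ant2:(3,0)->N->(2,0)
  grid max=2 at (2,3)
Step 3: ant0:(1,3)->S->(2,3) | ant1:(0,2)->S->(1,2) | ant2:(2,0)->N->(1,0)
  grid max=3 at (2,3)
Step 4: ant0:(2,3)->N->(1,3) | ant1:(1,2)->N->(0,2) | ant2:(1,0)->N->(0,0)
  grid max=2 at (2,3)
Step 5: ant0:(1,3)->S->(2,3) | ant1:(0,2)->S->(1,2) | ant2:(0,0)->E->(0,1)
  grid max=3 at (2,3)
Step 6: ant0:(2,3)->N->(1,3) | ant1:(1,2)->N->(0,2) | ant2:(0,1)->E->(0,2)
  grid max=3 at (0,2)

(1,3) (0,2) (0,2)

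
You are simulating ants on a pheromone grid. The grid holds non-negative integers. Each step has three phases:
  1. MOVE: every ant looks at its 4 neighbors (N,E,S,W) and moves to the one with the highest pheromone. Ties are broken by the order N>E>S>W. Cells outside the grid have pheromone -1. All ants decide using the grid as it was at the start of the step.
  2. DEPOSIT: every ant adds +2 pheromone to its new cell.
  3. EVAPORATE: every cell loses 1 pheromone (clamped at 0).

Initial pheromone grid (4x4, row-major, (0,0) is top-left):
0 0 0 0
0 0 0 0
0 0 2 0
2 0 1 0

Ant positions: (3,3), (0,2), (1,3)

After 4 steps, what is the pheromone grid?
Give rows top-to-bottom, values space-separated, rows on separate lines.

After step 1: ants at (3,2),(0,3),(0,3)
  0 0 0 3
  0 0 0 0
  0 0 1 0
  1 0 2 0
After step 2: ants at (2,2),(1,3),(1,3)
  0 0 0 2
  0 0 0 3
  0 0 2 0
  0 0 1 0
After step 3: ants at (3,2),(0,3),(0,3)
  0 0 0 5
  0 0 0 2
  0 0 1 0
  0 0 2 0
After step 4: ants at (2,2),(1,3),(1,3)
  0 0 0 4
  0 0 0 5
  0 0 2 0
  0 0 1 0

0 0 0 4
0 0 0 5
0 0 2 0
0 0 1 0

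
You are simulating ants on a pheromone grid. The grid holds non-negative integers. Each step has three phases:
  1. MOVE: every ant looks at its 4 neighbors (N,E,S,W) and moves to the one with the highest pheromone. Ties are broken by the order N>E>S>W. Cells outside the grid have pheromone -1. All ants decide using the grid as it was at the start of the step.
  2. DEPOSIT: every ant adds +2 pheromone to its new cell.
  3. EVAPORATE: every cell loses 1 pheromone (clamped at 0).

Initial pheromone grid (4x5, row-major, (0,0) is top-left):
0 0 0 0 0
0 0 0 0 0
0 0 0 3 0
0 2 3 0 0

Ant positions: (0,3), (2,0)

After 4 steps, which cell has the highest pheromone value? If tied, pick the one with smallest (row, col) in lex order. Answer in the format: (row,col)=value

Step 1: ant0:(0,3)->E->(0,4) | ant1:(2,0)->N->(1,0)
  grid max=2 at (2,3)
Step 2: ant0:(0,4)->S->(1,4) | ant1:(1,0)->N->(0,0)
  grid max=1 at (0,0)
Step 3: ant0:(1,4)->N->(0,4) | ant1:(0,0)->E->(0,1)
  grid max=1 at (0,1)
Step 4: ant0:(0,4)->S->(1,4) | ant1:(0,1)->E->(0,2)
  grid max=1 at (0,2)
Final grid:
  0 0 1 0 0
  0 0 0 0 1
  0 0 0 0 0
  0 0 0 0 0
Max pheromone 1 at (0,2)

Answer: (0,2)=1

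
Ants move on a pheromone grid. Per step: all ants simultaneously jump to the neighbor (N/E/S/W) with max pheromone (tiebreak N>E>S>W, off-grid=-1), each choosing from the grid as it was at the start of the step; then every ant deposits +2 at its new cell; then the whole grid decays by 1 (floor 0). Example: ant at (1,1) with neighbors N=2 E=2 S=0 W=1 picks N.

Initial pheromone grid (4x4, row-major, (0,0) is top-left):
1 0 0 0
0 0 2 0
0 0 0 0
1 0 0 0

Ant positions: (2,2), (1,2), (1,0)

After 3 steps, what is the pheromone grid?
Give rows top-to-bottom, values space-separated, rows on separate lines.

After step 1: ants at (1,2),(0,2),(0,0)
  2 0 1 0
  0 0 3 0
  0 0 0 0
  0 0 0 0
After step 2: ants at (0,2),(1,2),(0,1)
  1 1 2 0
  0 0 4 0
  0 0 0 0
  0 0 0 0
After step 3: ants at (1,2),(0,2),(0,2)
  0 0 5 0
  0 0 5 0
  0 0 0 0
  0 0 0 0

0 0 5 0
0 0 5 0
0 0 0 0
0 0 0 0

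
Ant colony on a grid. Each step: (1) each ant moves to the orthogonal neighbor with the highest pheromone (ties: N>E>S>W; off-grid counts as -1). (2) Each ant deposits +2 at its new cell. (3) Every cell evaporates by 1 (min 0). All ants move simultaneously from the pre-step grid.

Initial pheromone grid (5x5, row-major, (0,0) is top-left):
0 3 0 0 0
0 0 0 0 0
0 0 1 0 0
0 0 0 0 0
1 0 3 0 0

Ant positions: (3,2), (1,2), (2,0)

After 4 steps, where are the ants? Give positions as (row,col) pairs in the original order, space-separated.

Step 1: ant0:(3,2)->S->(4,2) | ant1:(1,2)->S->(2,2) | ant2:(2,0)->N->(1,0)
  grid max=4 at (4,2)
Step 2: ant0:(4,2)->N->(3,2) | ant1:(2,2)->N->(1,2) | ant2:(1,0)->N->(0,0)
  grid max=3 at (4,2)
Step 3: ant0:(3,2)->S->(4,2) | ant1:(1,2)->S->(2,2) | ant2:(0,0)->E->(0,1)
  grid max=4 at (4,2)
Step 4: ant0:(4,2)->N->(3,2) | ant1:(2,2)->N->(1,2) | ant2:(0,1)->E->(0,2)
  grid max=3 at (4,2)

(3,2) (1,2) (0,2)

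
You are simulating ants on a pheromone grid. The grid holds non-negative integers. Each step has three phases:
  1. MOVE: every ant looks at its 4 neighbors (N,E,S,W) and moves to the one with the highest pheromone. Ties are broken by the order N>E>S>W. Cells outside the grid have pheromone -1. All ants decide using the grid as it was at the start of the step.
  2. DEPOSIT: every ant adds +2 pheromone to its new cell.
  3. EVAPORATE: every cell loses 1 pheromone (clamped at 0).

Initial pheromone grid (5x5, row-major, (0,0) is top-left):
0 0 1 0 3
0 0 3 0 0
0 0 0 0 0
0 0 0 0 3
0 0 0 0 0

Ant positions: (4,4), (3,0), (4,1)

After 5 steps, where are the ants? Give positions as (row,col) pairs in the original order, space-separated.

Step 1: ant0:(4,4)->N->(3,4) | ant1:(3,0)->N->(2,0) | ant2:(4,1)->N->(3,1)
  grid max=4 at (3,4)
Step 2: ant0:(3,4)->N->(2,4) | ant1:(2,0)->N->(1,0) | ant2:(3,1)->N->(2,1)
  grid max=3 at (3,4)
Step 3: ant0:(2,4)->S->(3,4) | ant1:(1,0)->N->(0,0) | ant2:(2,1)->N->(1,1)
  grid max=4 at (3,4)
Step 4: ant0:(3,4)->N->(2,4) | ant1:(0,0)->E->(0,1) | ant2:(1,1)->N->(0,1)
  grid max=3 at (0,1)
Step 5: ant0:(2,4)->S->(3,4) | ant1:(0,1)->E->(0,2) | ant2:(0,1)->E->(0,2)
  grid max=4 at (3,4)

(3,4) (0,2) (0,2)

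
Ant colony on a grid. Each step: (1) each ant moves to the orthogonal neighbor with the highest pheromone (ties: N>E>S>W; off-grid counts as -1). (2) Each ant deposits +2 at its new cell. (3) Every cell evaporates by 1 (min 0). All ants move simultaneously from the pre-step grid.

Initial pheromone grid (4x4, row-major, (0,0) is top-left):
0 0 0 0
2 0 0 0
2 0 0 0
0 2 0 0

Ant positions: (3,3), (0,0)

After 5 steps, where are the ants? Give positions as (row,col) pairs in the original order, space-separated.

Step 1: ant0:(3,3)->N->(2,3) | ant1:(0,0)->S->(1,0)
  grid max=3 at (1,0)
Step 2: ant0:(2,3)->N->(1,3) | ant1:(1,0)->S->(2,0)
  grid max=2 at (1,0)
Step 3: ant0:(1,3)->N->(0,3) | ant1:(2,0)->N->(1,0)
  grid max=3 at (1,0)
Step 4: ant0:(0,3)->S->(1,3) | ant1:(1,0)->S->(2,0)
  grid max=2 at (1,0)
Step 5: ant0:(1,3)->N->(0,3) | ant1:(2,0)->N->(1,0)
  grid max=3 at (1,0)

(0,3) (1,0)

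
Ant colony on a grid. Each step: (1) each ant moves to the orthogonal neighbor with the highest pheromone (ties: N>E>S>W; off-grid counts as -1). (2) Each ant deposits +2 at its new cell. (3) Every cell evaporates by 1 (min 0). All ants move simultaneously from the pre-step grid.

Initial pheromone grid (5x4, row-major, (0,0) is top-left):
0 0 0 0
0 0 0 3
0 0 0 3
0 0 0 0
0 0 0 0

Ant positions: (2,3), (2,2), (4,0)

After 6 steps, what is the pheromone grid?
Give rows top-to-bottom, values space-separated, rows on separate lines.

After step 1: ants at (1,3),(2,3),(3,0)
  0 0 0 0
  0 0 0 4
  0 0 0 4
  1 0 0 0
  0 0 0 0
After step 2: ants at (2,3),(1,3),(2,0)
  0 0 0 0
  0 0 0 5
  1 0 0 5
  0 0 0 0
  0 0 0 0
After step 3: ants at (1,3),(2,3),(1,0)
  0 0 0 0
  1 0 0 6
  0 0 0 6
  0 0 0 0
  0 0 0 0
After step 4: ants at (2,3),(1,3),(0,0)
  1 0 0 0
  0 0 0 7
  0 0 0 7
  0 0 0 0
  0 0 0 0
After step 5: ants at (1,3),(2,3),(0,1)
  0 1 0 0
  0 0 0 8
  0 0 0 8
  0 0 0 0
  0 0 0 0
After step 6: ants at (2,3),(1,3),(0,2)
  0 0 1 0
  0 0 0 9
  0 0 0 9
  0 0 0 0
  0 0 0 0

0 0 1 0
0 0 0 9
0 0 0 9
0 0 0 0
0 0 0 0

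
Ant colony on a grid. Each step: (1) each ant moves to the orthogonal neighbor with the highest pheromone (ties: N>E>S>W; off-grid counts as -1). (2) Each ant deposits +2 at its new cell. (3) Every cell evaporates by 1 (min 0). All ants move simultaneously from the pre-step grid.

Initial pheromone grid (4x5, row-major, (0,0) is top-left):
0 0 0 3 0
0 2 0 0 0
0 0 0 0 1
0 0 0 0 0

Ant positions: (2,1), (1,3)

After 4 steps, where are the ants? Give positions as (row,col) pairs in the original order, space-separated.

Step 1: ant0:(2,1)->N->(1,1) | ant1:(1,3)->N->(0,3)
  grid max=4 at (0,3)
Step 2: ant0:(1,1)->N->(0,1) | ant1:(0,3)->E->(0,4)
  grid max=3 at (0,3)
Step 3: ant0:(0,1)->S->(1,1) | ant1:(0,4)->W->(0,3)
  grid max=4 at (0,3)
Step 4: ant0:(1,1)->N->(0,1) | ant1:(0,3)->E->(0,4)
  grid max=3 at (0,3)

(0,1) (0,4)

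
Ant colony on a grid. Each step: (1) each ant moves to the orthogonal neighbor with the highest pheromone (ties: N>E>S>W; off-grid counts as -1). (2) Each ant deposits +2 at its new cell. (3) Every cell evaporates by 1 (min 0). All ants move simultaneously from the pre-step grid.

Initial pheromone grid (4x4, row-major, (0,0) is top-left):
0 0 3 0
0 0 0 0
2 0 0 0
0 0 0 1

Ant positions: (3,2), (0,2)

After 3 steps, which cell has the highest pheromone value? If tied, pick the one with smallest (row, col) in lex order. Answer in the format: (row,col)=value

Step 1: ant0:(3,2)->E->(3,3) | ant1:(0,2)->E->(0,3)
  grid max=2 at (0,2)
Step 2: ant0:(3,3)->N->(2,3) | ant1:(0,3)->W->(0,2)
  grid max=3 at (0,2)
Step 3: ant0:(2,3)->S->(3,3) | ant1:(0,2)->E->(0,3)
  grid max=2 at (0,2)
Final grid:
  0 0 2 1
  0 0 0 0
  0 0 0 0
  0 0 0 2
Max pheromone 2 at (0,2)

Answer: (0,2)=2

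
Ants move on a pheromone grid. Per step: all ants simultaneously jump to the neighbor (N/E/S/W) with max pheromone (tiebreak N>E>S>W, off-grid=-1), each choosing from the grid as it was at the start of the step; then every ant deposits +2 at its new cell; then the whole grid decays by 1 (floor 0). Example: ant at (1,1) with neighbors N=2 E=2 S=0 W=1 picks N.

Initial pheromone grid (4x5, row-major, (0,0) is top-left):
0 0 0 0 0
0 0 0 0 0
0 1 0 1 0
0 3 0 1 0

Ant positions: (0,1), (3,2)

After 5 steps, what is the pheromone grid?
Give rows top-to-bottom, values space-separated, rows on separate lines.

After step 1: ants at (0,2),(3,1)
  0 0 1 0 0
  0 0 0 0 0
  0 0 0 0 0
  0 4 0 0 0
After step 2: ants at (0,3),(2,1)
  0 0 0 1 0
  0 0 0 0 0
  0 1 0 0 0
  0 3 0 0 0
After step 3: ants at (0,4),(3,1)
  0 0 0 0 1
  0 0 0 0 0
  0 0 0 0 0
  0 4 0 0 0
After step 4: ants at (1,4),(2,1)
  0 0 0 0 0
  0 0 0 0 1
  0 1 0 0 0
  0 3 0 0 0
After step 5: ants at (0,4),(3,1)
  0 0 0 0 1
  0 0 0 0 0
  0 0 0 0 0
  0 4 0 0 0

0 0 0 0 1
0 0 0 0 0
0 0 0 0 0
0 4 0 0 0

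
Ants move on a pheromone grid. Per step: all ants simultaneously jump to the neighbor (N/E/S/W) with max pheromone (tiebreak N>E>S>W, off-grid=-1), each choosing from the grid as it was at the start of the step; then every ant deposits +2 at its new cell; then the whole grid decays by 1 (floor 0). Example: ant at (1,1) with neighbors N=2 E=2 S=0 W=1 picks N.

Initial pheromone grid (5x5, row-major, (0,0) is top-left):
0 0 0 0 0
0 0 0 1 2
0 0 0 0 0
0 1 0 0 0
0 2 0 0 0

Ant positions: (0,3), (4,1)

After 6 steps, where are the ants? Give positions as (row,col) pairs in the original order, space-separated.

Step 1: ant0:(0,3)->S->(1,3) | ant1:(4,1)->N->(3,1)
  grid max=2 at (1,3)
Step 2: ant0:(1,3)->E->(1,4) | ant1:(3,1)->S->(4,1)
  grid max=2 at (1,4)
Step 3: ant0:(1,4)->W->(1,3) | ant1:(4,1)->N->(3,1)
  grid max=2 at (1,3)
Step 4: ant0:(1,3)->E->(1,4) | ant1:(3,1)->S->(4,1)
  grid max=2 at (1,4)
Step 5: ant0:(1,4)->W->(1,3) | ant1:(4,1)->N->(3,1)
  grid max=2 at (1,3)
Step 6: ant0:(1,3)->E->(1,4) | ant1:(3,1)->S->(4,1)
  grid max=2 at (1,4)

(1,4) (4,1)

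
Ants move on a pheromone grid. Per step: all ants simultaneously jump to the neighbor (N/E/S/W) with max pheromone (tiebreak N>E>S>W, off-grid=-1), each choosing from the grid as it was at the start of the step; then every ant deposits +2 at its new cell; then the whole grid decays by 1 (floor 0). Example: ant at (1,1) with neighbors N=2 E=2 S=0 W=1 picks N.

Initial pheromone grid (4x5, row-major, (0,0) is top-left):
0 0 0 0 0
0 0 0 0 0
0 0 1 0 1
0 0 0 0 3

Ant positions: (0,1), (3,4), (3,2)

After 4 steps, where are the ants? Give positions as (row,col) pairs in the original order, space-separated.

Step 1: ant0:(0,1)->E->(0,2) | ant1:(3,4)->N->(2,4) | ant2:(3,2)->N->(2,2)
  grid max=2 at (2,2)
Step 2: ant0:(0,2)->E->(0,3) | ant1:(2,4)->S->(3,4) | ant2:(2,2)->N->(1,2)
  grid max=3 at (3,4)
Step 3: ant0:(0,3)->E->(0,4) | ant1:(3,4)->N->(2,4) | ant2:(1,2)->S->(2,2)
  grid max=2 at (2,2)
Step 4: ant0:(0,4)->S->(1,4) | ant1:(2,4)->S->(3,4) | ant2:(2,2)->N->(1,2)
  grid max=3 at (3,4)

(1,4) (3,4) (1,2)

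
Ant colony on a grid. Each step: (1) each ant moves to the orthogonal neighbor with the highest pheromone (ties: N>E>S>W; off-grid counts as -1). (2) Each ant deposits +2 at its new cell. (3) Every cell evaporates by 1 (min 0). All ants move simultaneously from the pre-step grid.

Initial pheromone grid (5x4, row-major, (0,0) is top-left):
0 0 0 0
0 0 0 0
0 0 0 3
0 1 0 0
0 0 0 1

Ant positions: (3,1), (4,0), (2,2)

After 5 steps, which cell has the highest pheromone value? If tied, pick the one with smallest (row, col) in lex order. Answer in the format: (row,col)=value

Step 1: ant0:(3,1)->N->(2,1) | ant1:(4,0)->N->(3,0) | ant2:(2,2)->E->(2,3)
  grid max=4 at (2,3)
Step 2: ant0:(2,1)->N->(1,1) | ant1:(3,0)->N->(2,0) | ant2:(2,3)->N->(1,3)
  grid max=3 at (2,3)
Step 3: ant0:(1,1)->N->(0,1) | ant1:(2,0)->N->(1,0) | ant2:(1,3)->S->(2,3)
  grid max=4 at (2,3)
Step 4: ant0:(0,1)->E->(0,2) | ant1:(1,0)->N->(0,0) | ant2:(2,3)->N->(1,3)
  grid max=3 at (2,3)
Step 5: ant0:(0,2)->E->(0,3) | ant1:(0,0)->E->(0,1) | ant2:(1,3)->S->(2,3)
  grid max=4 at (2,3)
Final grid:
  0 1 0 1
  0 0 0 0
  0 0 0 4
  0 0 0 0
  0 0 0 0
Max pheromone 4 at (2,3)

Answer: (2,3)=4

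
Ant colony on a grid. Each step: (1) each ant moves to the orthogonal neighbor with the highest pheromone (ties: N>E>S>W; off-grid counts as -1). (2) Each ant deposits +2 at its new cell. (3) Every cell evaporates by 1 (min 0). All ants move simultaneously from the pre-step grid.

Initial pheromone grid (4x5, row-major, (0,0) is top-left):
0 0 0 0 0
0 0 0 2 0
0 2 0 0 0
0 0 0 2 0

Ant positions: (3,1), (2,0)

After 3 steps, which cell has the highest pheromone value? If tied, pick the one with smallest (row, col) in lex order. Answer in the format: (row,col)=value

Step 1: ant0:(3,1)->N->(2,1) | ant1:(2,0)->E->(2,1)
  grid max=5 at (2,1)
Step 2: ant0:(2,1)->N->(1,1) | ant1:(2,1)->N->(1,1)
  grid max=4 at (2,1)
Step 3: ant0:(1,1)->S->(2,1) | ant1:(1,1)->S->(2,1)
  grid max=7 at (2,1)
Final grid:
  0 0 0 0 0
  0 2 0 0 0
  0 7 0 0 0
  0 0 0 0 0
Max pheromone 7 at (2,1)

Answer: (2,1)=7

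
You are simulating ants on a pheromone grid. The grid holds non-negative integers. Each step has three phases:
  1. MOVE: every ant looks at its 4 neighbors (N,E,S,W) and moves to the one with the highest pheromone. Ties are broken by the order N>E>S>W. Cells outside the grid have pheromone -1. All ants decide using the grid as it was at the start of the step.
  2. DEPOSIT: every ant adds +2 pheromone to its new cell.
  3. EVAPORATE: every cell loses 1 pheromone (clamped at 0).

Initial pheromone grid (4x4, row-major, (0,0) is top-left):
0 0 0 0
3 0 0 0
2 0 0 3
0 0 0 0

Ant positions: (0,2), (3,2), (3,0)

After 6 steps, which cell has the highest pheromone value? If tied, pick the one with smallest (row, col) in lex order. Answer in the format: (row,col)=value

Answer: (2,3)=7

Derivation:
Step 1: ant0:(0,2)->E->(0,3) | ant1:(3,2)->N->(2,2) | ant2:(3,0)->N->(2,0)
  grid max=3 at (2,0)
Step 2: ant0:(0,3)->S->(1,3) | ant1:(2,2)->E->(2,3) | ant2:(2,0)->N->(1,0)
  grid max=3 at (1,0)
Step 3: ant0:(1,3)->S->(2,3) | ant1:(2,3)->N->(1,3) | ant2:(1,0)->S->(2,0)
  grid max=4 at (2,3)
Step 4: ant0:(2,3)->N->(1,3) | ant1:(1,3)->S->(2,3) | ant2:(2,0)->N->(1,0)
  grid max=5 at (2,3)
Step 5: ant0:(1,3)->S->(2,3) | ant1:(2,3)->N->(1,3) | ant2:(1,0)->S->(2,0)
  grid max=6 at (2,3)
Step 6: ant0:(2,3)->N->(1,3) | ant1:(1,3)->S->(2,3) | ant2:(2,0)->N->(1,0)
  grid max=7 at (2,3)
Final grid:
  0 0 0 0
  3 0 0 5
  2 0 0 7
  0 0 0 0
Max pheromone 7 at (2,3)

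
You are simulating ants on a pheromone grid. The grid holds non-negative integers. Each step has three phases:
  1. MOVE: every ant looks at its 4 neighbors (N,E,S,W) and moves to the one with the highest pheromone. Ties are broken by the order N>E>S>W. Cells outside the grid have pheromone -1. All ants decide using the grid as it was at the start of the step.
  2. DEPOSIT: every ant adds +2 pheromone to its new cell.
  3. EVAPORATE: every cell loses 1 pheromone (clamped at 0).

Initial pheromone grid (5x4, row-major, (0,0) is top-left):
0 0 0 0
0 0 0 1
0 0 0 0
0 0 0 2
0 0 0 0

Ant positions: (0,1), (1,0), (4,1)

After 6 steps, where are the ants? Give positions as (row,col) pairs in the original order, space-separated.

Step 1: ant0:(0,1)->E->(0,2) | ant1:(1,0)->N->(0,0) | ant2:(4,1)->N->(3,1)
  grid max=1 at (0,0)
Step 2: ant0:(0,2)->E->(0,3) | ant1:(0,0)->E->(0,1) | ant2:(3,1)->N->(2,1)
  grid max=1 at (0,1)
Step 3: ant0:(0,3)->S->(1,3) | ant1:(0,1)->E->(0,2) | ant2:(2,1)->N->(1,1)
  grid max=1 at (0,2)
Step 4: ant0:(1,3)->N->(0,3) | ant1:(0,2)->E->(0,3) | ant2:(1,1)->N->(0,1)
  grid max=3 at (0,3)
Step 5: ant0:(0,3)->S->(1,3) | ant1:(0,3)->S->(1,3) | ant2:(0,1)->E->(0,2)
  grid max=3 at (1,3)
Step 6: ant0:(1,3)->N->(0,3) | ant1:(1,3)->N->(0,3) | ant2:(0,2)->E->(0,3)
  grid max=7 at (0,3)

(0,3) (0,3) (0,3)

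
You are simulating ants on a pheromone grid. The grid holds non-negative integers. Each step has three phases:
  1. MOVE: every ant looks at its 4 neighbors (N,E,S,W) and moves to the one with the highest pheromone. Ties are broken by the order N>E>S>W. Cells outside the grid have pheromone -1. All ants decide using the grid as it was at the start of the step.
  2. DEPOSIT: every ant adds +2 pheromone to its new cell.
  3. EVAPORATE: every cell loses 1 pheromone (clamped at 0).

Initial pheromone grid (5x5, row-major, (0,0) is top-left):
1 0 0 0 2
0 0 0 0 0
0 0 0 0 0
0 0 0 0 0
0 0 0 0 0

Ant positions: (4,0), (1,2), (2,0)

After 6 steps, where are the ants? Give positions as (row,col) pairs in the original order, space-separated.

Step 1: ant0:(4,0)->N->(3,0) | ant1:(1,2)->N->(0,2) | ant2:(2,0)->N->(1,0)
  grid max=1 at (0,2)
Step 2: ant0:(3,0)->N->(2,0) | ant1:(0,2)->E->(0,3) | ant2:(1,0)->N->(0,0)
  grid max=1 at (0,0)
Step 3: ant0:(2,0)->N->(1,0) | ant1:(0,3)->E->(0,4) | ant2:(0,0)->E->(0,1)
  grid max=1 at (0,1)
Step 4: ant0:(1,0)->N->(0,0) | ant1:(0,4)->S->(1,4) | ant2:(0,1)->E->(0,2)
  grid max=1 at (0,0)
Step 5: ant0:(0,0)->E->(0,1) | ant1:(1,4)->N->(0,4) | ant2:(0,2)->E->(0,3)
  grid max=1 at (0,1)
Step 6: ant0:(0,1)->E->(0,2) | ant1:(0,4)->W->(0,3) | ant2:(0,3)->E->(0,4)
  grid max=2 at (0,3)

(0,2) (0,3) (0,4)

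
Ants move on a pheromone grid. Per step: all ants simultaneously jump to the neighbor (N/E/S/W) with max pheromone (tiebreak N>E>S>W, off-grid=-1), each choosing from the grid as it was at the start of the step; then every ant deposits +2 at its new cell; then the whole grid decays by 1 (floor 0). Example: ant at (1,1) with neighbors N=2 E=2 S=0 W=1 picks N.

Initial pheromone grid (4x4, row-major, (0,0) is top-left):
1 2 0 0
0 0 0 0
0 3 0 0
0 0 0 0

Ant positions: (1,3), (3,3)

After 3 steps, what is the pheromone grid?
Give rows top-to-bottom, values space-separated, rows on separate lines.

After step 1: ants at (0,3),(2,3)
  0 1 0 1
  0 0 0 0
  0 2 0 1
  0 0 0 0
After step 2: ants at (1,3),(1,3)
  0 0 0 0
  0 0 0 3
  0 1 0 0
  0 0 0 0
After step 3: ants at (0,3),(0,3)
  0 0 0 3
  0 0 0 2
  0 0 0 0
  0 0 0 0

0 0 0 3
0 0 0 2
0 0 0 0
0 0 0 0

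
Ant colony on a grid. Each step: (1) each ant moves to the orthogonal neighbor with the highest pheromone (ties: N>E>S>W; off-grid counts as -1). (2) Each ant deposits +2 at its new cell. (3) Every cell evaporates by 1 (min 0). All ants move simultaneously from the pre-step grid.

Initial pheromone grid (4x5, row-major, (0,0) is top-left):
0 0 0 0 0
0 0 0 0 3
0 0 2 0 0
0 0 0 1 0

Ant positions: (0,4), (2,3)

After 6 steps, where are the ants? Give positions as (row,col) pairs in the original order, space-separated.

Step 1: ant0:(0,4)->S->(1,4) | ant1:(2,3)->W->(2,2)
  grid max=4 at (1,4)
Step 2: ant0:(1,4)->N->(0,4) | ant1:(2,2)->N->(1,2)
  grid max=3 at (1,4)
Step 3: ant0:(0,4)->S->(1,4) | ant1:(1,2)->S->(2,2)
  grid max=4 at (1,4)
Step 4: ant0:(1,4)->N->(0,4) | ant1:(2,2)->N->(1,2)
  grid max=3 at (1,4)
Step 5: ant0:(0,4)->S->(1,4) | ant1:(1,2)->S->(2,2)
  grid max=4 at (1,4)
Step 6: ant0:(1,4)->N->(0,4) | ant1:(2,2)->N->(1,2)
  grid max=3 at (1,4)

(0,4) (1,2)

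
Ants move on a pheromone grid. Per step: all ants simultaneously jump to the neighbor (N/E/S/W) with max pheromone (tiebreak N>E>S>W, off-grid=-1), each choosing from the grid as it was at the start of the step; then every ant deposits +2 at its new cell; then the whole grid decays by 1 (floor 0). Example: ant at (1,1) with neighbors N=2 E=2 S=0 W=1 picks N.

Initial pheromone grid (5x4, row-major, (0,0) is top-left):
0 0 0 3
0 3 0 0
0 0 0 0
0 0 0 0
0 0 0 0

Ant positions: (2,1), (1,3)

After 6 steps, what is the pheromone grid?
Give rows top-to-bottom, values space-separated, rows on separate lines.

After step 1: ants at (1,1),(0,3)
  0 0 0 4
  0 4 0 0
  0 0 0 0
  0 0 0 0
  0 0 0 0
After step 2: ants at (0,1),(1,3)
  0 1 0 3
  0 3 0 1
  0 0 0 0
  0 0 0 0
  0 0 0 0
After step 3: ants at (1,1),(0,3)
  0 0 0 4
  0 4 0 0
  0 0 0 0
  0 0 0 0
  0 0 0 0
After step 4: ants at (0,1),(1,3)
  0 1 0 3
  0 3 0 1
  0 0 0 0
  0 0 0 0
  0 0 0 0
After step 5: ants at (1,1),(0,3)
  0 0 0 4
  0 4 0 0
  0 0 0 0
  0 0 0 0
  0 0 0 0
After step 6: ants at (0,1),(1,3)
  0 1 0 3
  0 3 0 1
  0 0 0 0
  0 0 0 0
  0 0 0 0

0 1 0 3
0 3 0 1
0 0 0 0
0 0 0 0
0 0 0 0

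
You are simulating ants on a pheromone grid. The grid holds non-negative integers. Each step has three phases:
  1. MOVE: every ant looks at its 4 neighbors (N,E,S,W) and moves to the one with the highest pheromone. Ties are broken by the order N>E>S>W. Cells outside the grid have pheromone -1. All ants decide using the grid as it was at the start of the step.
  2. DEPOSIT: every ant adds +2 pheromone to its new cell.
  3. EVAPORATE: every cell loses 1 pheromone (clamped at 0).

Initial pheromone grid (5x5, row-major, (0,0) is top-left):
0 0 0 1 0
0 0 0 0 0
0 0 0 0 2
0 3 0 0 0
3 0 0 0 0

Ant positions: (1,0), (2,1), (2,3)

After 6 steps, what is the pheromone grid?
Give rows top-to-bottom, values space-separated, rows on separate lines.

After step 1: ants at (0,0),(3,1),(2,4)
  1 0 0 0 0
  0 0 0 0 0
  0 0 0 0 3
  0 4 0 0 0
  2 0 0 0 0
After step 2: ants at (0,1),(2,1),(1,4)
  0 1 0 0 0
  0 0 0 0 1
  0 1 0 0 2
  0 3 0 0 0
  1 0 0 0 0
After step 3: ants at (0,2),(3,1),(2,4)
  0 0 1 0 0
  0 0 0 0 0
  0 0 0 0 3
  0 4 0 0 0
  0 0 0 0 0
After step 4: ants at (0,3),(2,1),(1,4)
  0 0 0 1 0
  0 0 0 0 1
  0 1 0 0 2
  0 3 0 0 0
  0 0 0 0 0
After step 5: ants at (0,4),(3,1),(2,4)
  0 0 0 0 1
  0 0 0 0 0
  0 0 0 0 3
  0 4 0 0 0
  0 0 0 0 0
After step 6: ants at (1,4),(2,1),(1,4)
  0 0 0 0 0
  0 0 0 0 3
  0 1 0 0 2
  0 3 0 0 0
  0 0 0 0 0

0 0 0 0 0
0 0 0 0 3
0 1 0 0 2
0 3 0 0 0
0 0 0 0 0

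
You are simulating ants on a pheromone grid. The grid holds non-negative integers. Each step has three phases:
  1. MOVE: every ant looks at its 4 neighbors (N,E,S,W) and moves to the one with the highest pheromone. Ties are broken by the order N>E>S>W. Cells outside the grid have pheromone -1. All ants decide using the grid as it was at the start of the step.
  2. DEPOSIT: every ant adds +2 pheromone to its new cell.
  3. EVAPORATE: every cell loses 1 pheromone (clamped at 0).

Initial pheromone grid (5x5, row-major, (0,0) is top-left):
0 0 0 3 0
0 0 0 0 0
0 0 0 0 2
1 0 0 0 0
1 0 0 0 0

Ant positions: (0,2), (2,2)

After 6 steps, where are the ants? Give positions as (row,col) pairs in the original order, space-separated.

Step 1: ant0:(0,2)->E->(0,3) | ant1:(2,2)->N->(1,2)
  grid max=4 at (0,3)
Step 2: ant0:(0,3)->E->(0,4) | ant1:(1,2)->N->(0,2)
  grid max=3 at (0,3)
Step 3: ant0:(0,4)->W->(0,3) | ant1:(0,2)->E->(0,3)
  grid max=6 at (0,3)
Step 4: ant0:(0,3)->E->(0,4) | ant1:(0,3)->E->(0,4)
  grid max=5 at (0,3)
Step 5: ant0:(0,4)->W->(0,3) | ant1:(0,4)->W->(0,3)
  grid max=8 at (0,3)
Step 6: ant0:(0,3)->E->(0,4) | ant1:(0,3)->E->(0,4)
  grid max=7 at (0,3)

(0,4) (0,4)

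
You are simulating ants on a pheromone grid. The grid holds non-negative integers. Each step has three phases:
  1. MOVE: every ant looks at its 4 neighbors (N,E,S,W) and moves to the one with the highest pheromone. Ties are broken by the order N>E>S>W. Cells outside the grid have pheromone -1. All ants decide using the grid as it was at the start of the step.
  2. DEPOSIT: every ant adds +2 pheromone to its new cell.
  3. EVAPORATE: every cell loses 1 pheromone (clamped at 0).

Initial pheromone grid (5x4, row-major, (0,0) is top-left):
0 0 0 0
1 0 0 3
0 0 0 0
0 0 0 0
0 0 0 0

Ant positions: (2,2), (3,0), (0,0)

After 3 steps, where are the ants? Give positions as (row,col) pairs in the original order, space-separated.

Step 1: ant0:(2,2)->N->(1,2) | ant1:(3,0)->N->(2,0) | ant2:(0,0)->S->(1,0)
  grid max=2 at (1,0)
Step 2: ant0:(1,2)->E->(1,3) | ant1:(2,0)->N->(1,0) | ant2:(1,0)->S->(2,0)
  grid max=3 at (1,0)
Step 3: ant0:(1,3)->N->(0,3) | ant1:(1,0)->S->(2,0) | ant2:(2,0)->N->(1,0)
  grid max=4 at (1,0)

(0,3) (2,0) (1,0)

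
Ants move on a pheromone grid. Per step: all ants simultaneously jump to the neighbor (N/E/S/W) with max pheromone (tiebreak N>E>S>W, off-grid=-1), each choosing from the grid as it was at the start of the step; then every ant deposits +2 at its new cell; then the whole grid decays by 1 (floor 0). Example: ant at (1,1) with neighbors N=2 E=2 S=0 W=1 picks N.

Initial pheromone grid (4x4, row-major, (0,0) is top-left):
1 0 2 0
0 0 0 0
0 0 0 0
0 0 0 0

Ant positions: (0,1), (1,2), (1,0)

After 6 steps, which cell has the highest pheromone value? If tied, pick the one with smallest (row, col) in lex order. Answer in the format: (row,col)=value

Answer: (0,2)=12

Derivation:
Step 1: ant0:(0,1)->E->(0,2) | ant1:(1,2)->N->(0,2) | ant2:(1,0)->N->(0,0)
  grid max=5 at (0,2)
Step 2: ant0:(0,2)->E->(0,3) | ant1:(0,2)->E->(0,3) | ant2:(0,0)->E->(0,1)
  grid max=4 at (0,2)
Step 3: ant0:(0,3)->W->(0,2) | ant1:(0,3)->W->(0,2) | ant2:(0,1)->E->(0,2)
  grid max=9 at (0,2)
Step 4: ant0:(0,2)->E->(0,3) | ant1:(0,2)->E->(0,3) | ant2:(0,2)->E->(0,3)
  grid max=8 at (0,2)
Step 5: ant0:(0,3)->W->(0,2) | ant1:(0,3)->W->(0,2) | ant2:(0,3)->W->(0,2)
  grid max=13 at (0,2)
Step 6: ant0:(0,2)->E->(0,3) | ant1:(0,2)->E->(0,3) | ant2:(0,2)->E->(0,3)
  grid max=12 at (0,2)
Final grid:
  0 0 12 11
  0 0 0 0
  0 0 0 0
  0 0 0 0
Max pheromone 12 at (0,2)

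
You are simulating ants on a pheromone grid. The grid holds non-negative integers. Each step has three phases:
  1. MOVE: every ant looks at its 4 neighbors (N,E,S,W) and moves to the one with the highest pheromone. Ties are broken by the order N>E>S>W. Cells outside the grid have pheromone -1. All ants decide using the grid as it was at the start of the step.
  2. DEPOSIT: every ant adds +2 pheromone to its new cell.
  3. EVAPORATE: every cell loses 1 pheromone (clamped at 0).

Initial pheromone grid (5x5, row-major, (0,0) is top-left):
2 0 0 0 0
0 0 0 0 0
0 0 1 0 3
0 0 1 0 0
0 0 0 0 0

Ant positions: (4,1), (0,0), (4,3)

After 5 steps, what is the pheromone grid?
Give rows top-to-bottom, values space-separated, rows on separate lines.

After step 1: ants at (3,1),(0,1),(3,3)
  1 1 0 0 0
  0 0 0 0 0
  0 0 0 0 2
  0 1 0 1 0
  0 0 0 0 0
After step 2: ants at (2,1),(0,0),(2,3)
  2 0 0 0 0
  0 0 0 0 0
  0 1 0 1 1
  0 0 0 0 0
  0 0 0 0 0
After step 3: ants at (1,1),(0,1),(2,4)
  1 1 0 0 0
  0 1 0 0 0
  0 0 0 0 2
  0 0 0 0 0
  0 0 0 0 0
After step 4: ants at (0,1),(1,1),(1,4)
  0 2 0 0 0
  0 2 0 0 1
  0 0 0 0 1
  0 0 0 0 0
  0 0 0 0 0
After step 5: ants at (1,1),(0,1),(2,4)
  0 3 0 0 0
  0 3 0 0 0
  0 0 0 0 2
  0 0 0 0 0
  0 0 0 0 0

0 3 0 0 0
0 3 0 0 0
0 0 0 0 2
0 0 0 0 0
0 0 0 0 0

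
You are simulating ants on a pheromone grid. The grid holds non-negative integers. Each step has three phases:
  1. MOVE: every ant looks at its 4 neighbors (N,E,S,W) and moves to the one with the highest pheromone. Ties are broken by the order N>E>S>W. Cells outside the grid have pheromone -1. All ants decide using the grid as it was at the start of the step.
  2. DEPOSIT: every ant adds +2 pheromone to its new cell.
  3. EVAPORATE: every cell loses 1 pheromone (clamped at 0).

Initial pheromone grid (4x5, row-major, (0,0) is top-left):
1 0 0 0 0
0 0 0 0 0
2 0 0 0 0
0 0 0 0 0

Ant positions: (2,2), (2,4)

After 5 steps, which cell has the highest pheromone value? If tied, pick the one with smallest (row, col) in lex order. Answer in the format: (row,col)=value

Answer: (1,4)=3

Derivation:
Step 1: ant0:(2,2)->N->(1,2) | ant1:(2,4)->N->(1,4)
  grid max=1 at (1,2)
Step 2: ant0:(1,2)->N->(0,2) | ant1:(1,4)->N->(0,4)
  grid max=1 at (0,2)
Step 3: ant0:(0,2)->E->(0,3) | ant1:(0,4)->S->(1,4)
  grid max=1 at (0,3)
Step 4: ant0:(0,3)->E->(0,4) | ant1:(1,4)->N->(0,4)
  grid max=3 at (0,4)
Step 5: ant0:(0,4)->S->(1,4) | ant1:(0,4)->S->(1,4)
  grid max=3 at (1,4)
Final grid:
  0 0 0 0 2
  0 0 0 0 3
  0 0 0 0 0
  0 0 0 0 0
Max pheromone 3 at (1,4)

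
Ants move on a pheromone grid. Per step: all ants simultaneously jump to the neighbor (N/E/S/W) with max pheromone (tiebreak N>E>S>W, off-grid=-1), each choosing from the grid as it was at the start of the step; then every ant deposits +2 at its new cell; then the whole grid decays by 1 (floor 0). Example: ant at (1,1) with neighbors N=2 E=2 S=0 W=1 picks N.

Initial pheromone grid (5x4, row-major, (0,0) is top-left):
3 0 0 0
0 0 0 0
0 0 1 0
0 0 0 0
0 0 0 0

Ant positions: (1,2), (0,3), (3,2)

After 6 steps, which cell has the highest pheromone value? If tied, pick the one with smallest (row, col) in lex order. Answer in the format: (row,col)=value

Answer: (1,2)=11

Derivation:
Step 1: ant0:(1,2)->S->(2,2) | ant1:(0,3)->S->(1,3) | ant2:(3,2)->N->(2,2)
  grid max=4 at (2,2)
Step 2: ant0:(2,2)->N->(1,2) | ant1:(1,3)->N->(0,3) | ant2:(2,2)->N->(1,2)
  grid max=3 at (1,2)
Step 3: ant0:(1,2)->S->(2,2) | ant1:(0,3)->S->(1,3) | ant2:(1,2)->S->(2,2)
  grid max=6 at (2,2)
Step 4: ant0:(2,2)->N->(1,2) | ant1:(1,3)->W->(1,2) | ant2:(2,2)->N->(1,2)
  grid max=7 at (1,2)
Step 5: ant0:(1,2)->S->(2,2) | ant1:(1,2)->S->(2,2) | ant2:(1,2)->S->(2,2)
  grid max=10 at (2,2)
Step 6: ant0:(2,2)->N->(1,2) | ant1:(2,2)->N->(1,2) | ant2:(2,2)->N->(1,2)
  grid max=11 at (1,2)
Final grid:
  0 0 0 0
  0 0 11 0
  0 0 9 0
  0 0 0 0
  0 0 0 0
Max pheromone 11 at (1,2)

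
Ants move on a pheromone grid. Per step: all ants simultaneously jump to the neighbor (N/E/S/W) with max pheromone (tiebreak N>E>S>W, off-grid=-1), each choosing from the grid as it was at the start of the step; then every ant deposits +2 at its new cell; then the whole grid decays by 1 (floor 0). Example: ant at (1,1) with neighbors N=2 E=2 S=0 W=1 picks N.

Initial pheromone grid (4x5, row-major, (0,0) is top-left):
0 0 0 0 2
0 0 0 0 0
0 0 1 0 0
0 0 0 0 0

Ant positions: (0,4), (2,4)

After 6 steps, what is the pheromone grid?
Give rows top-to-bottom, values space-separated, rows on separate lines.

After step 1: ants at (1,4),(1,4)
  0 0 0 0 1
  0 0 0 0 3
  0 0 0 0 0
  0 0 0 0 0
After step 2: ants at (0,4),(0,4)
  0 0 0 0 4
  0 0 0 0 2
  0 0 0 0 0
  0 0 0 0 0
After step 3: ants at (1,4),(1,4)
  0 0 0 0 3
  0 0 0 0 5
  0 0 0 0 0
  0 0 0 0 0
After step 4: ants at (0,4),(0,4)
  0 0 0 0 6
  0 0 0 0 4
  0 0 0 0 0
  0 0 0 0 0
After step 5: ants at (1,4),(1,4)
  0 0 0 0 5
  0 0 0 0 7
  0 0 0 0 0
  0 0 0 0 0
After step 6: ants at (0,4),(0,4)
  0 0 0 0 8
  0 0 0 0 6
  0 0 0 0 0
  0 0 0 0 0

0 0 0 0 8
0 0 0 0 6
0 0 0 0 0
0 0 0 0 0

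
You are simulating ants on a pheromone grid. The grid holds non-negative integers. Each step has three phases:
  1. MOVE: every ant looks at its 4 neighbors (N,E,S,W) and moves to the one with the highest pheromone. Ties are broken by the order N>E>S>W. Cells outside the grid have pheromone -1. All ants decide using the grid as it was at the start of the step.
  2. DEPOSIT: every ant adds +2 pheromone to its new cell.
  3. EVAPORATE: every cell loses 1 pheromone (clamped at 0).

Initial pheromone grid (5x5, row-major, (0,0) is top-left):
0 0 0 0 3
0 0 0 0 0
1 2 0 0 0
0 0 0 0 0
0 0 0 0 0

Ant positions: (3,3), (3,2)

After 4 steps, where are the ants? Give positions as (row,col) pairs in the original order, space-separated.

Step 1: ant0:(3,3)->N->(2,3) | ant1:(3,2)->N->(2,2)
  grid max=2 at (0,4)
Step 2: ant0:(2,3)->W->(2,2) | ant1:(2,2)->E->(2,3)
  grid max=2 at (2,2)
Step 3: ant0:(2,2)->E->(2,3) | ant1:(2,3)->W->(2,2)
  grid max=3 at (2,2)
Step 4: ant0:(2,3)->W->(2,2) | ant1:(2,2)->E->(2,3)
  grid max=4 at (2,2)

(2,2) (2,3)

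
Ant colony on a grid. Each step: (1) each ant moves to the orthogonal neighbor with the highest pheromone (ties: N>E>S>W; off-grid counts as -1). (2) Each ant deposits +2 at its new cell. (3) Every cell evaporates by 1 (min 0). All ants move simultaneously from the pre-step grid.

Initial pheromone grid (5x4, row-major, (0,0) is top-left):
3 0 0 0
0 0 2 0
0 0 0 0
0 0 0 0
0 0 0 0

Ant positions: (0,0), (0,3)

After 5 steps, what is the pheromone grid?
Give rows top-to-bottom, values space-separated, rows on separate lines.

After step 1: ants at (0,1),(1,3)
  2 1 0 0
  0 0 1 1
  0 0 0 0
  0 0 0 0
  0 0 0 0
After step 2: ants at (0,0),(1,2)
  3 0 0 0
  0 0 2 0
  0 0 0 0
  0 0 0 0
  0 0 0 0
After step 3: ants at (0,1),(0,2)
  2 1 1 0
  0 0 1 0
  0 0 0 0
  0 0 0 0
  0 0 0 0
After step 4: ants at (0,0),(1,2)
  3 0 0 0
  0 0 2 0
  0 0 0 0
  0 0 0 0
  0 0 0 0
After step 5: ants at (0,1),(0,2)
  2 1 1 0
  0 0 1 0
  0 0 0 0
  0 0 0 0
  0 0 0 0

2 1 1 0
0 0 1 0
0 0 0 0
0 0 0 0
0 0 0 0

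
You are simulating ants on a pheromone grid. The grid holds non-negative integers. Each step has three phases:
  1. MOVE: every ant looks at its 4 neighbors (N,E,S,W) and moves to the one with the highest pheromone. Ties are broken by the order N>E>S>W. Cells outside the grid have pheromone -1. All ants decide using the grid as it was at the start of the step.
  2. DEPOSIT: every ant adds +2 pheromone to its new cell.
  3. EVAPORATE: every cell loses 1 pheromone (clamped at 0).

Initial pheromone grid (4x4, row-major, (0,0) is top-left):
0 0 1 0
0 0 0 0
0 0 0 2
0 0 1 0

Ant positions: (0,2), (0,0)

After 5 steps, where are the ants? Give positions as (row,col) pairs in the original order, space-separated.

Step 1: ant0:(0,2)->E->(0,3) | ant1:(0,0)->E->(0,1)
  grid max=1 at (0,1)
Step 2: ant0:(0,3)->S->(1,3) | ant1:(0,1)->E->(0,2)
  grid max=1 at (0,2)
Step 3: ant0:(1,3)->N->(0,3) | ant1:(0,2)->E->(0,3)
  grid max=3 at (0,3)
Step 4: ant0:(0,3)->S->(1,3) | ant1:(0,3)->S->(1,3)
  grid max=3 at (1,3)
Step 5: ant0:(1,3)->N->(0,3) | ant1:(1,3)->N->(0,3)
  grid max=5 at (0,3)

(0,3) (0,3)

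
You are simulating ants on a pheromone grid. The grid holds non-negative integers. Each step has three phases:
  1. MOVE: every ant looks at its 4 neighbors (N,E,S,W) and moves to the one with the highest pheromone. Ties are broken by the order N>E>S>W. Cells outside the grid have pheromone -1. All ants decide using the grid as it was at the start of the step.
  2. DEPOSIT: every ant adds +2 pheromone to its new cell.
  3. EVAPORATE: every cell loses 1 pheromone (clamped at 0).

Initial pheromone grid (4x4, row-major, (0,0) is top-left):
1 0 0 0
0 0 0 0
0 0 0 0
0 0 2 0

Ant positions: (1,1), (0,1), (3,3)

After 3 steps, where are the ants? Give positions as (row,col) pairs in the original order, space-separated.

Step 1: ant0:(1,1)->N->(0,1) | ant1:(0,1)->W->(0,0) | ant2:(3,3)->W->(3,2)
  grid max=3 at (3,2)
Step 2: ant0:(0,1)->W->(0,0) | ant1:(0,0)->E->(0,1) | ant2:(3,2)->N->(2,2)
  grid max=3 at (0,0)
Step 3: ant0:(0,0)->E->(0,1) | ant1:(0,1)->W->(0,0) | ant2:(2,2)->S->(3,2)
  grid max=4 at (0,0)

(0,1) (0,0) (3,2)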